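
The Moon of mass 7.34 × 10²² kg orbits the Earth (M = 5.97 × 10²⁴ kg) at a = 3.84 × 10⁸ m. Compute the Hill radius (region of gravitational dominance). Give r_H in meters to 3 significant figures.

6.15 × 10⁷ m

r_H ≈ a (m/3M)^(1/3)
    = (3.84 × 10⁸) × (7.34 × 10²² / (3 × 5.97 × 10²⁴))^(1/3)
    = 6.15 × 10⁷ m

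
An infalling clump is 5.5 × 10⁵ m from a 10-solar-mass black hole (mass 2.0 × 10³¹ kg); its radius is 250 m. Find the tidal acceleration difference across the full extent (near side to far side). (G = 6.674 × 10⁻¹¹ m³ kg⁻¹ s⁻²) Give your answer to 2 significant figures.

8.0 × 10⁶ m/s²

a_tidal = 4GMr/d³
        = 4 × (6.674 × 10⁻¹¹) × (2.0 × 10³¹) × (250) / (5.5 × 10⁵)³
        = 8.0 × 10⁶ m/s²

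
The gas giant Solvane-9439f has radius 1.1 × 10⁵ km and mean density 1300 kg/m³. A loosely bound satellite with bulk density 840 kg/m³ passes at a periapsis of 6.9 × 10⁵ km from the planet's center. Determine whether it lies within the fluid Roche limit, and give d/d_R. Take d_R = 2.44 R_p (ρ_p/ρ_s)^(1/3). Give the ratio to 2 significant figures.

outside; d/d_R ≈ 2.2

d_R = 2.44 × (1.1 × 10⁵ km) × (1300/840)^(1/3) = 3.105 × 10⁵ km
d/d_R = (6.9 × 10⁵) / (3.105 × 10⁵) = 2.2
Since d/d_R > 1, the body is outside the Roche limit.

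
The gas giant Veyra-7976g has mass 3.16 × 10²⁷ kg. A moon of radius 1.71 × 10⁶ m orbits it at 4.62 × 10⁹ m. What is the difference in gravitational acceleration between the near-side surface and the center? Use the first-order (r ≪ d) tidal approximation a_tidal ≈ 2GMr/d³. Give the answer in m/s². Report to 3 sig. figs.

7.31 × 10⁻⁶ m/s²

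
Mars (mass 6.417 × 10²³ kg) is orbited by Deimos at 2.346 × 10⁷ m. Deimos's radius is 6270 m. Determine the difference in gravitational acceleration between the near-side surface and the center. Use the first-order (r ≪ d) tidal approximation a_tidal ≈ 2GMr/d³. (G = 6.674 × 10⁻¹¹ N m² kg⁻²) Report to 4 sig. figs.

4.159 × 10⁻⁵ m/s²

Since r ≪ d, expand the inverse-square field across one radius to get the leading 2GMr/d³ term.
Δg = 2GMr/d³
   = 2 × (6.674 × 10⁻¹¹) × (6.417 × 10²³) × (6270) / (2.346 × 10⁷)³
   = 4.159 × 10⁻⁵ m/s²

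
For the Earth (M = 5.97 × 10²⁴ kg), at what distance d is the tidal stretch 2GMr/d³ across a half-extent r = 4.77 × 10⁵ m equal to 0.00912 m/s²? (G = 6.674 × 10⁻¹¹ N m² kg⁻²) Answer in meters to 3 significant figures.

3.47 × 10⁷ m

2GMr/d³ = a_tidal  ⇒  d = (2GMr / a_tidal)^(1/3)
d = (2 × 6.674×10⁻¹¹ × (5.97 × 10²⁴) × (4.77 × 10⁵) / (0.00912))^(1/3)
  = 3.47 × 10⁷ m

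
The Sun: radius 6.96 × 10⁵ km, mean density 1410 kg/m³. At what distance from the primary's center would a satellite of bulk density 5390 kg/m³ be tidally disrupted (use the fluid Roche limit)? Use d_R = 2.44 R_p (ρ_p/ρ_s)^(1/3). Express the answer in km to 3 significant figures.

1.09 × 10⁶ km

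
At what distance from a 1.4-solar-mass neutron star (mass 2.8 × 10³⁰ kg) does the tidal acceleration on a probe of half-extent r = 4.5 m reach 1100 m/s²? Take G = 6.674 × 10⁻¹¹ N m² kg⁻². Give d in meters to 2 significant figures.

2GMr/d³ = a_tidal  ⇒  d = (2GMr / a_tidal)^(1/3)
d = (2 × 6.674×10⁻¹¹ × (2.8 × 10³⁰) × (4.5) / (1100))^(1/3)
  = 1.2 × 10⁶ m

1.2 × 10⁶ m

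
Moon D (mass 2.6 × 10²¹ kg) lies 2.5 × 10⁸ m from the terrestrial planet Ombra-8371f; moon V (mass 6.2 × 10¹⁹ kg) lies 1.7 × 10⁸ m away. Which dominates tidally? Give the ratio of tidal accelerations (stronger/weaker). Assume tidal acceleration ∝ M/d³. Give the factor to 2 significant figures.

Compare M/d³ for the two perturbers:
Moon D: (2.6 × 10²¹) / (2.5 × 10⁸)³ = 1.664 × 10⁻⁴
Moon V: (6.2 × 10¹⁹) / (1.7 × 10⁸)³ = 1.262 × 10⁻⁵
Ratio (larger/smaller) = 13

Moon D, by a factor of ≈ 13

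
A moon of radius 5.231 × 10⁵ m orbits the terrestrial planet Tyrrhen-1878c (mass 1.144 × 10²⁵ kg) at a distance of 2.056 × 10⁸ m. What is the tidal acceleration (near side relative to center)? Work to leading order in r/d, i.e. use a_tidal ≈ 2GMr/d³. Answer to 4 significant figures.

9.191 × 10⁻⁵ m/s²

The tidal stretch is the gradient of GM/d² times the body's extent r, hence the 1/d³ dependence.
Δa = 2GMr/d³
   = 2 × (6.674 × 10⁻¹¹) × (1.144 × 10²⁵) × (5.231 × 10⁵) / (2.056 × 10⁸)³
   = 9.191 × 10⁻⁵ m/s²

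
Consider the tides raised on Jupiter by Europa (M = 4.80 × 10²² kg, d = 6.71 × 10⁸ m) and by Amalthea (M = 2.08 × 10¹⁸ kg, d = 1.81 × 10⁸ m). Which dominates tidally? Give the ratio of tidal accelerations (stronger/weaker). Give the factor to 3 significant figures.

Europa, by a factor of ≈ 453

Compare M/d³ for the two perturbers:
Europa: (4.80 × 10²²) / (6.71 × 10⁸)³ = 1.589 × 10⁻⁴
Amalthea: (2.08 × 10¹⁸) / (1.81 × 10⁸)³ = 3.508 × 10⁻⁷
Ratio (larger/smaller) = 453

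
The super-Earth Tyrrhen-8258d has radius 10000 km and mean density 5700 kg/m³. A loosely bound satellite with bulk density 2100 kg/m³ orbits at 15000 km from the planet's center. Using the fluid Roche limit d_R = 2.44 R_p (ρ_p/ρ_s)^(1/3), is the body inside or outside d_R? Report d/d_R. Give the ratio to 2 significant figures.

d_R = 2.44 × (10000 km) × (5700/2100)^(1/3) = 34040 km
d/d_R = (15000) / (34040) = 0.44
Since d/d_R < 1, the body is inside the Roche limit.

inside; d/d_R ≈ 0.44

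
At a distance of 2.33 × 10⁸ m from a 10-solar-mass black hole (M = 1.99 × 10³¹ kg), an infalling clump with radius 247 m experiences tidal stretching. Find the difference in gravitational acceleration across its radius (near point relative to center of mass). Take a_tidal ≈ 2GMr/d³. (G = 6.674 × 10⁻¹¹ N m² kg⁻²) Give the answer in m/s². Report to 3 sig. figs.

Since r ≪ d, expand the inverse-square field across one radius to get the leading 2GMr/d³ term.
a_tidal = 2GMr/d³
        = 2 × (6.674 × 10⁻¹¹) × (1.99 × 10³¹) × (247) / (2.33 × 10⁸)³
        = 5.19 × 10⁻² m/s²

5.19 × 10⁻² m/s²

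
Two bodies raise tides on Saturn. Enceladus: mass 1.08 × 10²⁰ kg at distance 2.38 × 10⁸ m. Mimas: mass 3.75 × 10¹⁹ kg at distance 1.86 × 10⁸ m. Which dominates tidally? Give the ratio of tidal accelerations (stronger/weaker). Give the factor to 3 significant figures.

The tide-raising term goes as M/d³ (the gradient of a 1/d² field).
Enceladus: (1.08 × 10²⁰) / (2.38 × 10⁸)³ = 8.011 × 10⁻⁶
Mimas: (3.75 × 10¹⁹) / (1.86 × 10⁸)³ = 5.828 × 10⁻⁶
Ratio (larger/smaller) = 1.37

Enceladus, by a factor of ≈ 1.37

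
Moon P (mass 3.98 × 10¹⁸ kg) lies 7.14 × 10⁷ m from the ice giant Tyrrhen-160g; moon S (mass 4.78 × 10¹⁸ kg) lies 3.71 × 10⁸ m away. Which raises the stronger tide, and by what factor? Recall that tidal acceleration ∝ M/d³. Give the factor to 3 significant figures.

Moon P, by a factor of ≈ 117

Tidal acceleration ∝ M/d³, so compare M/d³ for each.
Moon P: (3.98 × 10¹⁸) / (7.14 × 10⁷)³ = 1.093 × 10⁻⁵
Moon S: (4.78 × 10¹⁸) / (3.71 × 10⁸)³ = 9.361 × 10⁻⁸
Ratio (larger/smaller) = 117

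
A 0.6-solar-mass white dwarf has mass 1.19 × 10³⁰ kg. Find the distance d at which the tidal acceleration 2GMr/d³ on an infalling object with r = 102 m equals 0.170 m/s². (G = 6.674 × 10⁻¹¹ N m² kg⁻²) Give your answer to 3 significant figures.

4.57 × 10⁷ m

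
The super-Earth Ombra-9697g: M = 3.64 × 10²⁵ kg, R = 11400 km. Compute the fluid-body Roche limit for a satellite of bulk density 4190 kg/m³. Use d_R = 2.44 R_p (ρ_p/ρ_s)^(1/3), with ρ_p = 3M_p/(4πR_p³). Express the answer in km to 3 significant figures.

31100 km

ρ_p = 3M_p/(4πR_p³) = 3 × (3.64 × 10²⁵) / (4π × (1.14 × 10⁷ m)³) = 5870 kg/m³
d_R = 2.44 × 11400 km × (5870/4190)^(1/3)
    = 31100 km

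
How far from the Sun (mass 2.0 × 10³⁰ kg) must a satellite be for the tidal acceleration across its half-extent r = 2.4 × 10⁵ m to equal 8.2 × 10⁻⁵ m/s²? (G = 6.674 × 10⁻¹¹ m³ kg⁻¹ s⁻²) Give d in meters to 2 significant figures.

9.2 × 10⁹ m

2GMr/d³ = a_tidal  ⇒  d = (2GMr / a_tidal)^(1/3)
d = (2 × 6.674×10⁻¹¹ × (2.0 × 10³⁰) × (2.4 × 10⁵) / (8.2 × 10⁻⁵))^(1/3)
  = 9.2 × 10⁹ m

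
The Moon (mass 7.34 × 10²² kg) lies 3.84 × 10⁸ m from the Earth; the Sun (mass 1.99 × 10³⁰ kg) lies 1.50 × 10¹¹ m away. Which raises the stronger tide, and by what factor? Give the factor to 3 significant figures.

The tide-raising term goes as M/d³ (the gradient of a 1/d² field).
The Moon: (7.34 × 10²²) / (3.84 × 10⁸)³ = 1.296 × 10⁻³
The Sun: (1.99 × 10³⁰) / (1.50 × 10¹¹)³ = 5.896 × 10⁻⁴
Ratio (larger/smaller) = 2.20

The Moon, by a factor of ≈ 2.20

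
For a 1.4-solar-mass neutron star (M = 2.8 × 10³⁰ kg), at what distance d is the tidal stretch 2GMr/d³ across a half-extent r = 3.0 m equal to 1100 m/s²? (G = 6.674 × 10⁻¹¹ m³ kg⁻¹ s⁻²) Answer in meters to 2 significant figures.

2GMr/d³ = a_tidal  ⇒  d = (2GMr / a_tidal)^(1/3)
d = (2 × 6.674×10⁻¹¹ × (2.8 × 10³⁰) × (3.0) / (1100))^(1/3)
  = 1.0 × 10⁶ m

1.0 × 10⁶ m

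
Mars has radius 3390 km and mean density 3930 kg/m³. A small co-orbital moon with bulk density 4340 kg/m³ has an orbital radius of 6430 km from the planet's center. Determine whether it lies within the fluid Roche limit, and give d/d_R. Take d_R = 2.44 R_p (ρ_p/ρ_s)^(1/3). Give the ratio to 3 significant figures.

d_R = 2.44 × (3390 km) × (3930/4340)^(1/3) = 8002 km
d/d_R = (6430) / (8002) = 0.804
Since d/d_R < 1, the body is inside the Roche limit.

inside; d/d_R ≈ 0.804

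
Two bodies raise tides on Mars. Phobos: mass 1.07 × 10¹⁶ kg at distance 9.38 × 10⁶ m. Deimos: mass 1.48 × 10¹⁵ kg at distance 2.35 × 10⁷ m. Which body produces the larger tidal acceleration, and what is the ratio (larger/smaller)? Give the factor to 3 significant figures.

Phobos, by a factor of ≈ 114

The tide-raising term goes as M/d³ (the gradient of a 1/d² field).
Phobos: (1.07 × 10¹⁶) / (9.38 × 10⁶)³ = 1.297 × 10⁻⁵
Deimos: (1.48 × 10¹⁵) / (2.35 × 10⁷)³ = 1.140 × 10⁻⁷
Ratio (larger/smaller) = 114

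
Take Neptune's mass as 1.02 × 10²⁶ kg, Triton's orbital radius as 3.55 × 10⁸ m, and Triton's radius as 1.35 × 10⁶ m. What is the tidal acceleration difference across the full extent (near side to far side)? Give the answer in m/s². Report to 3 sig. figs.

Δa = 4GMr/d³
   = 4 × (6.674 × 10⁻¹¹) × (1.02 × 10²⁶) × (1.35 × 10⁶) / (3.55 × 10⁸)³
   = 8.22 × 10⁻⁴ m/s²

8.22 × 10⁻⁴ m/s²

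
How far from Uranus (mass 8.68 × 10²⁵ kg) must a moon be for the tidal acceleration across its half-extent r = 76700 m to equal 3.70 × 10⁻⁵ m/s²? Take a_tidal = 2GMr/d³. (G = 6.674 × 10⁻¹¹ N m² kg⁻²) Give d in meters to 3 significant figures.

2.89 × 10⁸ m

2GMr/d³ = a_tidal  ⇒  d = (2GMr / a_tidal)^(1/3)
d = (2 × 6.674×10⁻¹¹ × (8.68 × 10²⁵) × (76700) / (3.70 × 10⁻⁵))^(1/3)
  = 2.89 × 10⁸ m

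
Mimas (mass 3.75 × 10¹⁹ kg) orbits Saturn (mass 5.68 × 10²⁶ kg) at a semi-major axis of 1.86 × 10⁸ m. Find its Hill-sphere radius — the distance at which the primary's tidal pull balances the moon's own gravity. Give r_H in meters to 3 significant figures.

5.21 × 10⁵ m

r_H ≈ a (m/3M)^(1/3)
    = (1.86 × 10⁸) × (3.75 × 10¹⁹ / (3 × 5.68 × 10²⁶))^(1/3)
    = 5.21 × 10⁵ m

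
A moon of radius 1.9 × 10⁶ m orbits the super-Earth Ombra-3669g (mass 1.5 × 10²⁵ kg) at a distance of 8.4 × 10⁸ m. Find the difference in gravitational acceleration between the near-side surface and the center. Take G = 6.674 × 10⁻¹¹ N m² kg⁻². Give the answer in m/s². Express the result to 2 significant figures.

Δg = 2GMr/d³
   = 2 × (6.674 × 10⁻¹¹) × (1.5 × 10²⁵) × (1.9 × 10⁶) / (8.4 × 10⁸)³
   = 6.4 × 10⁻⁶ m/s²

6.4 × 10⁻⁶ m/s²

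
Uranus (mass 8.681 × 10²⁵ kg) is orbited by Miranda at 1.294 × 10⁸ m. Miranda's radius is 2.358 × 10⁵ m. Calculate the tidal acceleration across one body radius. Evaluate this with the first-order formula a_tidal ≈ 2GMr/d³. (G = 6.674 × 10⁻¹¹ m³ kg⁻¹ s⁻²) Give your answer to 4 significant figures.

1.261 × 10⁻³ m/s²

Since r ≪ d, expand the inverse-square field across one radius to get the leading 2GMr/d³ term.
Δg = 2GMr/d³
   = 2 × (6.674 × 10⁻¹¹) × (8.681 × 10²⁵) × (2.358 × 10⁵) / (1.294 × 10⁸)³
   = 1.261 × 10⁻³ m/s²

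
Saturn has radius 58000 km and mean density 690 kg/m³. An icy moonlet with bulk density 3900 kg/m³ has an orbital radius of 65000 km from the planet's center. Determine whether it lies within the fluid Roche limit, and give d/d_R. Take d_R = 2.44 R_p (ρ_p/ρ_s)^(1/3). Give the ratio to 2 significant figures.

inside; d/d_R ≈ 0.82

d_R = 2.44 × (58000 km) × (690/3900)^(1/3) = 79450 km
d/d_R = (65000) / (79450) = 0.82
Since d/d_R < 1, the body is inside the Roche limit.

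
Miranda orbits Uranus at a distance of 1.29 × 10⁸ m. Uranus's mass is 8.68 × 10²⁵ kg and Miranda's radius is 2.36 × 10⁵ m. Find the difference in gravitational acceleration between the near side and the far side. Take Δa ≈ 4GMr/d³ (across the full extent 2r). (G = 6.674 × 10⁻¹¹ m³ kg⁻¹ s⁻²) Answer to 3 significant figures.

2.55 × 10⁻³ m/s²

The field gradient is 2GM/d³; across the full diameter 2r the difference is 4GMr/d³.
Δg = 4GMr/d³
   = 4 × (6.674 × 10⁻¹¹) × (8.68 × 10²⁵) × (2.36 × 10⁵) / (1.29 × 10⁸)³
   = 2.55 × 10⁻³ m/s²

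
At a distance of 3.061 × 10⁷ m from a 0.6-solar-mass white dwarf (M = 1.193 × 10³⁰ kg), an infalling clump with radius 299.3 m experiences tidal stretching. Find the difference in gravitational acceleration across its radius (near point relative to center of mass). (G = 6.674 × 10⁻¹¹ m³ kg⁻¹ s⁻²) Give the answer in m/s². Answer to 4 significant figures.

Δa = 2GMr/d³
   = 2 × (6.674 × 10⁻¹¹) × (1.193 × 10³⁰) × (299.3) / (3.061 × 10⁷)³
   = 1.662 m/s²

1.662 m/s²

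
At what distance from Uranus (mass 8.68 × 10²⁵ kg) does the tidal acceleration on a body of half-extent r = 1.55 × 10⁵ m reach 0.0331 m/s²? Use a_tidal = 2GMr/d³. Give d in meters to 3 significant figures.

2GMr/d³ = a_tidal  ⇒  d = (2GMr / a_tidal)^(1/3)
d = (2 × 6.674×10⁻¹¹ × (8.68 × 10²⁵) × (1.55 × 10⁵) / (0.0331))^(1/3)
  = 3.79 × 10⁷ m

3.79 × 10⁷ m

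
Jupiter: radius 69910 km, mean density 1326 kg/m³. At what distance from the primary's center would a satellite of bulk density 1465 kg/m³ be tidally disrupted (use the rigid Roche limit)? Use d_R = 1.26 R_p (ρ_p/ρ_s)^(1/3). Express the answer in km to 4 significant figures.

85210 km

d_R = 1.26 × 69910 km × (1326/1465)^(1/3)
    = 85210 km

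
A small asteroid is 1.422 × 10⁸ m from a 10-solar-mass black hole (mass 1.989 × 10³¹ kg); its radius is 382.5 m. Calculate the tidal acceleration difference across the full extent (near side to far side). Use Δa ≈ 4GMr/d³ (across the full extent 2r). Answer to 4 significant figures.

Δa = 4GMr/d³
   = 4 × (6.674 × 10⁻¹¹) × (1.989 × 10³¹) × (382.5) / (1.422 × 10⁸)³
   = 7.063 × 10⁻¹ m/s²

7.063 × 10⁻¹ m/s²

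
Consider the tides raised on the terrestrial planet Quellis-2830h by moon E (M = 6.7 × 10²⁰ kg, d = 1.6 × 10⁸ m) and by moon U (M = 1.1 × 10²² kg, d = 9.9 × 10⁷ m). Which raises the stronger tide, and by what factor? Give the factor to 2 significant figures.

Moon U, by a factor of ≈ 69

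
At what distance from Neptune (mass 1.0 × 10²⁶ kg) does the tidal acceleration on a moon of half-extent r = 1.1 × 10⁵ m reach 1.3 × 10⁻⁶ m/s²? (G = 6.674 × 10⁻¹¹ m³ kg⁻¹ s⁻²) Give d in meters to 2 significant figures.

1.0 × 10⁹ m

2GMr/d³ = a_tidal  ⇒  d = (2GMr / a_tidal)^(1/3)
d = (2 × 6.674×10⁻¹¹ × (1.0 × 10²⁶) × (1.1 × 10⁵) / (1.3 × 10⁻⁶))^(1/3)
  = 1.0 × 10⁹ m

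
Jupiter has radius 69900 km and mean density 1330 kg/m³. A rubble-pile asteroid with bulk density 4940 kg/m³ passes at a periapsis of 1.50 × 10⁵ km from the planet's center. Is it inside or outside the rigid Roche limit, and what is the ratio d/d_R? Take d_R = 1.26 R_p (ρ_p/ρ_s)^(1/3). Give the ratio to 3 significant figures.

outside; d/d_R ≈ 2.64

d_R = 1.26 × (69900 km) × (1330/4940)^(1/3) = 56870 km
d/d_R = (1.50 × 10⁵) / (56870) = 2.64
Since d/d_R > 1, the body is outside the Roche limit.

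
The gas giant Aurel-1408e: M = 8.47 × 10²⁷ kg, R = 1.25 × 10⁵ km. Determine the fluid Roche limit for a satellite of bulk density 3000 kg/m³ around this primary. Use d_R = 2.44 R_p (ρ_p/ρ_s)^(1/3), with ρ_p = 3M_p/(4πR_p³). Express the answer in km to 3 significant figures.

2.14 × 10⁵ km

ρ_p = 3M_p/(4πR_p³) = 3 × (8.47 × 10²⁷) / (4π × (1.25 × 10⁸ m)³) = 1040 kg/m³
d_R = 2.44 × 1.25 × 10⁵ km × (1040/3000)^(1/3)
    = 2.14 × 10⁵ km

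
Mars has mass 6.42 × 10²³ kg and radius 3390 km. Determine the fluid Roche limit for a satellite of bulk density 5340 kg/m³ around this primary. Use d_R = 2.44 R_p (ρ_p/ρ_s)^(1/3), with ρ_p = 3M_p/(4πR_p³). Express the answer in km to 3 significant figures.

ρ_p = 3M_p/(4πR_p³) = 3 × (6.42 × 10²³) / (4π × (3.39 × 10⁶ m)³) = 3930 kg/m³
d_R = 2.44 × 3390 km × (3930/5340)^(1/3)
    = 7470 km

7470 km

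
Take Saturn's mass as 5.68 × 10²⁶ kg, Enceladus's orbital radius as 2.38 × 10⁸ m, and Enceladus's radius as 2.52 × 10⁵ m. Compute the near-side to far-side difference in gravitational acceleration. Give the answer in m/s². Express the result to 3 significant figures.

Δa = 4GMr/d³
   = 4 × (6.674 × 10⁻¹¹) × (5.68 × 10²⁶) × (2.52 × 10⁵) / (2.38 × 10⁸)³
   = 2.83 × 10⁻³ m/s²

2.83 × 10⁻³ m/s²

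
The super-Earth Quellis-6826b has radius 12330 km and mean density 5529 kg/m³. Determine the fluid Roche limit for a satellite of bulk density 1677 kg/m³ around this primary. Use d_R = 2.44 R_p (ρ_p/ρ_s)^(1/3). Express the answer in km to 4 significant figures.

d_R = 2.44 × 12330 km × (5529/1677)^(1/3)
    = 44780 km

44780 km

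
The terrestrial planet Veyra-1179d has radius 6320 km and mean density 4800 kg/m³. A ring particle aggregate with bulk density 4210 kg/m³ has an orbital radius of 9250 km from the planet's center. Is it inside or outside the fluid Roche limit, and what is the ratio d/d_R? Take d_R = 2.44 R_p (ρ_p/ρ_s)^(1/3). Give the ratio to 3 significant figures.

inside; d/d_R ≈ 0.574

d_R = 2.44 × (6320 km) × (4800/4210)^(1/3) = 16110 km
d/d_R = (9250) / (16110) = 0.574
Since d/d_R < 1, the body is inside the Roche limit.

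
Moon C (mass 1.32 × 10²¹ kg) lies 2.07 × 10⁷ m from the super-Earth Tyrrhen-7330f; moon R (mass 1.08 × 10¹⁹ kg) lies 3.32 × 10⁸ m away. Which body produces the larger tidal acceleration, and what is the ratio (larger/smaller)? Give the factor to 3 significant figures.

Tidal acceleration ∝ M/d³, so compare M/d³ for each.
Moon C: (1.32 × 10²¹) / (2.07 × 10⁷)³ = 1.488 × 10⁻¹
Moon R: (1.08 × 10¹⁹) / (3.32 × 10⁸)³ = 2.951 × 10⁻⁷
Ratio (larger/smaller) = 5.04 × 10⁵

Moon C, by a factor of ≈ 5.04 × 10⁵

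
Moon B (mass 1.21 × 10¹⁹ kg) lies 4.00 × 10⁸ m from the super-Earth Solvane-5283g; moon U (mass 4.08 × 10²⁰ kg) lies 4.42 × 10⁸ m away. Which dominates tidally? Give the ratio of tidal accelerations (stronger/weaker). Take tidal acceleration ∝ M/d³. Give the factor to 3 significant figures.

Moon U, by a factor of ≈ 25.0

Compare M/d³ for the two perturbers:
Moon B: (1.21 × 10¹⁹) / (4.00 × 10⁸)³ = 1.891 × 10⁻⁷
Moon U: (4.08 × 10²⁰) / (4.42 × 10⁸)³ = 4.725 × 10⁻⁶
Ratio (larger/smaller) = 25.0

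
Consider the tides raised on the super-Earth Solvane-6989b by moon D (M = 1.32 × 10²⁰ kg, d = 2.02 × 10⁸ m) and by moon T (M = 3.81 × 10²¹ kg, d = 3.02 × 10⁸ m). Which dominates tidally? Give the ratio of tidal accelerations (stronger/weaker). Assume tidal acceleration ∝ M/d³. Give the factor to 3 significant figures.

Compare M/d³ for the two perturbers:
Moon D: (1.32 × 10²⁰) / (2.02 × 10⁸)³ = 1.601 × 10⁻⁵
Moon T: (3.81 × 10²¹) / (3.02 × 10⁸)³ = 1.383 × 10⁻⁴
Ratio (larger/smaller) = 8.64

Moon T, by a factor of ≈ 8.64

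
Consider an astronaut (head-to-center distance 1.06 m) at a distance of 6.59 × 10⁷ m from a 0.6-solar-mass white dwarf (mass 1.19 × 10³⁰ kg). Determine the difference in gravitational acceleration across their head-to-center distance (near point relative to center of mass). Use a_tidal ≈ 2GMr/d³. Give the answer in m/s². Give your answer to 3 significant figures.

5.88 × 10⁻⁴ m/s²

Δa = 2GMr/d³
   = 2 × (6.674 × 10⁻¹¹) × (1.19 × 10³⁰) × (1.06) / (6.59 × 10⁷)³
   = 5.88 × 10⁻⁴ m/s²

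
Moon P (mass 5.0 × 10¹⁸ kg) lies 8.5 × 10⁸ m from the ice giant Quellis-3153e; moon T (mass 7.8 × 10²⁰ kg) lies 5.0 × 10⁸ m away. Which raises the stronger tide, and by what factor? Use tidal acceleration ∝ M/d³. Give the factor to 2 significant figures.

Tidal stretch scales as M/d³; compute that for each body.
Moon P: (5.0 × 10¹⁸) / (8.5 × 10⁸)³ = 8.142 × 10⁻⁹
Moon T: (7.8 × 10²⁰) / (5.0 × 10⁸)³ = 6.240 × 10⁻⁶
Ratio (larger/smaller) = 770

Moon T, by a factor of ≈ 770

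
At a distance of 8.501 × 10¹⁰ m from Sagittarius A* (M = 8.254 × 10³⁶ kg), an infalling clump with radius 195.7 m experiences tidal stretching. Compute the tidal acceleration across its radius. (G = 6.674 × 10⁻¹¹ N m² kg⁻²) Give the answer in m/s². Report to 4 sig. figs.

Δa = 2GMr/d³
   = 2 × (6.674 × 10⁻¹¹) × (8.254 × 10³⁶) × (195.7) / (8.501 × 10¹⁰)³
   = 3.510 × 10⁻⁴ m/s²

3.510 × 10⁻⁴ m/s²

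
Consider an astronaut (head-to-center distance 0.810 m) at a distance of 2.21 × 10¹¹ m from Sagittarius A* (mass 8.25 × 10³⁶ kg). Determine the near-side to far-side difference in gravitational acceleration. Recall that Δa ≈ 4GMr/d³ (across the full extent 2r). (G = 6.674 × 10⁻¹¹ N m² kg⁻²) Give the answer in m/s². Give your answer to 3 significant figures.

1.65 × 10⁻⁷ m/s²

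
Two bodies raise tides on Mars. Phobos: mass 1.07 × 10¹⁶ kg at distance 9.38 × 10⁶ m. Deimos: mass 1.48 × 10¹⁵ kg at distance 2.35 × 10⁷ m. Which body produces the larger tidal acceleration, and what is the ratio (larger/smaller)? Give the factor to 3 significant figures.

The tide-raising term goes as M/d³ (the gradient of a 1/d² field).
Phobos: (1.07 × 10¹⁶) / (9.38 × 10⁶)³ = 1.297 × 10⁻⁵
Deimos: (1.48 × 10¹⁵) / (2.35 × 10⁷)³ = 1.140 × 10⁻⁷
Ratio (larger/smaller) = 114

Phobos, by a factor of ≈ 114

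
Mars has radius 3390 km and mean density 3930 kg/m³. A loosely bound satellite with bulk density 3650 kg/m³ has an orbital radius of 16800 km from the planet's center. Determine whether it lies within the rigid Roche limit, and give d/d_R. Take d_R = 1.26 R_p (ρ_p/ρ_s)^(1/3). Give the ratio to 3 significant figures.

outside; d/d_R ≈ 3.84

d_R = 1.26 × (3390 km) × (3930/3650)^(1/3) = 4378 km
d/d_R = (16800) / (4378) = 3.84
Since d/d_R > 1, the body is outside the Roche limit.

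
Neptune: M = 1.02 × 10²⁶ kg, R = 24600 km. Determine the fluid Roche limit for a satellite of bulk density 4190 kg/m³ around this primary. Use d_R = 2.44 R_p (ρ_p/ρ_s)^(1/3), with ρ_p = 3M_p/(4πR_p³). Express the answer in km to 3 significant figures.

ρ_p = 3M_p/(4πR_p³) = 3 × (1.02 × 10²⁶) / (4π × (2.46 × 10⁷ m)³) = 1640 kg/m³
d_R = 2.44 × 24600 km × (1640/4190)^(1/3)
    = 43900 km

43900 km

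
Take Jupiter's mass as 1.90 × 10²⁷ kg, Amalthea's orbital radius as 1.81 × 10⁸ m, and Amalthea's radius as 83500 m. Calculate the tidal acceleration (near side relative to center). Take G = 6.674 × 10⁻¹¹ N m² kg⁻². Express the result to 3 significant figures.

3.57 × 10⁻³ m/s²

Δg = 2GMr/d³
   = 2 × (6.674 × 10⁻¹¹) × (1.90 × 10²⁷) × (83500) / (1.81 × 10⁸)³
   = 3.57 × 10⁻³ m/s²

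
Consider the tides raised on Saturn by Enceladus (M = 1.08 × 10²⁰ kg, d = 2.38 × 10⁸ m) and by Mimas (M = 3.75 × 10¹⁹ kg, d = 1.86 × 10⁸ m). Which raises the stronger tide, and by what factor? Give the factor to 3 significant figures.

The tide-raising term goes as M/d³ (the gradient of a 1/d² field).
Enceladus: (1.08 × 10²⁰) / (2.38 × 10⁸)³ = 8.011 × 10⁻⁶
Mimas: (3.75 × 10¹⁹) / (1.86 × 10⁸)³ = 5.828 × 10⁻⁶
Ratio (larger/smaller) = 1.37

Enceladus, by a factor of ≈ 1.37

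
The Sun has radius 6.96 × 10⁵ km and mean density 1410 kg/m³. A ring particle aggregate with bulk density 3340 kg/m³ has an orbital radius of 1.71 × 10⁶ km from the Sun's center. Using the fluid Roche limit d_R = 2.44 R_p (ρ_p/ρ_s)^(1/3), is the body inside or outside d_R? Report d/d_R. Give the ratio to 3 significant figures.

d_R = 2.44 × (6.96 × 10⁵ km) × (1410/3340)^(1/3) = 1.274 × 10⁶ km
d/d_R = (1.71 × 10⁶) / (1.274 × 10⁶) = 1.34
Since d/d_R > 1, the body is outside the Roche limit.

outside; d/d_R ≈ 1.34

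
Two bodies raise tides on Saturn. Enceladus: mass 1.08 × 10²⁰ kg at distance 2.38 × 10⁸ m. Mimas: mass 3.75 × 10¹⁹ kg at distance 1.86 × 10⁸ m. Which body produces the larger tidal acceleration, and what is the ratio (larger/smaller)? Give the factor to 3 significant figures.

Enceladus, by a factor of ≈ 1.37

Compare M/d³ for the two perturbers:
Enceladus: (1.08 × 10²⁰) / (2.38 × 10⁸)³ = 8.011 × 10⁻⁶
Mimas: (3.75 × 10¹⁹) / (1.86 × 10⁸)³ = 5.828 × 10⁻⁶
Ratio (larger/smaller) = 1.37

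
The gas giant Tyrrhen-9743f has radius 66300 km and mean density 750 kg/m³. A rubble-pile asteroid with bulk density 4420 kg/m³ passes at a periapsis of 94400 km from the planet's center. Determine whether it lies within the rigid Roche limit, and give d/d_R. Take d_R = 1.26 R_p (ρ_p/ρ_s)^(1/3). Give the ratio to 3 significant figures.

outside; d/d_R ≈ 2.04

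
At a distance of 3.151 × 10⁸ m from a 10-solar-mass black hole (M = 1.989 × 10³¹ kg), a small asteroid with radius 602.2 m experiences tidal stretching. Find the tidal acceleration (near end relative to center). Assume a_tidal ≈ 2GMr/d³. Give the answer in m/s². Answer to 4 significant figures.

5.110 × 10⁻² m/s²

a_tidal = 2GMr/d³
        = 2 × (6.674 × 10⁻¹¹) × (1.989 × 10³¹) × (602.2) / (3.151 × 10⁸)³
        = 5.110 × 10⁻² m/s²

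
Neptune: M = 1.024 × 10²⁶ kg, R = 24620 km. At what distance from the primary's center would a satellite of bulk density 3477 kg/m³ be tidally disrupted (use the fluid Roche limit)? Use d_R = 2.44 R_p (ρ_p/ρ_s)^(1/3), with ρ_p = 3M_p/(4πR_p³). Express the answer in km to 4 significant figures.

46740 km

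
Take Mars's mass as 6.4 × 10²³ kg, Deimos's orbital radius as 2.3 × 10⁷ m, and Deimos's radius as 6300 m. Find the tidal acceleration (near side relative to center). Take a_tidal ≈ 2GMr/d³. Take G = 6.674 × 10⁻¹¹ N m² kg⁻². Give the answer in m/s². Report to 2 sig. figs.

a_tidal = 2GMr/d³
        = 2 × (6.674 × 10⁻¹¹) × (6.4 × 10²³) × (6300) / (2.3 × 10⁷)³
        = 4.4 × 10⁻⁵ m/s²

4.4 × 10⁻⁵ m/s²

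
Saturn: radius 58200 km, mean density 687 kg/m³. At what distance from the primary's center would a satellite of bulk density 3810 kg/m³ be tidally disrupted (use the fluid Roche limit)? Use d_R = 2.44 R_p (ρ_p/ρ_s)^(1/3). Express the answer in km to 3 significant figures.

d_R = 2.44 × 58200 km × (687/3810)^(1/3)
    = 80200 km

80200 km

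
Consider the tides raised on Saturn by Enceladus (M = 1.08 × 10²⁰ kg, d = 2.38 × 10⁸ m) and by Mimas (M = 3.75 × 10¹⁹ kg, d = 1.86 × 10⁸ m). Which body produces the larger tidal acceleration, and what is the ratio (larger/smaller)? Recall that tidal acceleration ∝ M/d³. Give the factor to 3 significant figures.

Tidal acceleration ∝ M/d³, so compare M/d³ for each.
Enceladus: (1.08 × 10²⁰) / (2.38 × 10⁸)³ = 8.011 × 10⁻⁶
Mimas: (3.75 × 10¹⁹) / (1.86 × 10⁸)³ = 5.828 × 10⁻⁶
Ratio (larger/smaller) = 1.37

Enceladus, by a factor of ≈ 1.37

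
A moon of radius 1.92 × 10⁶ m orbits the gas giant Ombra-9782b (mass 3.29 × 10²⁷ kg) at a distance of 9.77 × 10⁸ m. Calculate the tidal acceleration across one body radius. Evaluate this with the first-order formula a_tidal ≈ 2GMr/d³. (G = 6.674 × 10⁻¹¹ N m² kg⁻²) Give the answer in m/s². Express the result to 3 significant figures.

a_tidal = 2GMr/d³
        = 2 × (6.674 × 10⁻¹¹) × (3.29 × 10²⁷) × (1.92 × 10⁶) / (9.77 × 10⁸)³
        = 9.04 × 10⁻⁴ m/s²

9.04 × 10⁻⁴ m/s²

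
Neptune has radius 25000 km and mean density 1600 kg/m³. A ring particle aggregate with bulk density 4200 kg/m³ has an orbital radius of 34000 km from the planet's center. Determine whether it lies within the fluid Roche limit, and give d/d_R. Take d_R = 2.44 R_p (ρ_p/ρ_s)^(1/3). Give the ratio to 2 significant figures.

d_R = 2.44 × (25000 km) × (1600/4200)^(1/3) = 44220 km
d/d_R = (34000) / (44220) = 0.77
Since d/d_R < 1, the body is inside the Roche limit.

inside; d/d_R ≈ 0.77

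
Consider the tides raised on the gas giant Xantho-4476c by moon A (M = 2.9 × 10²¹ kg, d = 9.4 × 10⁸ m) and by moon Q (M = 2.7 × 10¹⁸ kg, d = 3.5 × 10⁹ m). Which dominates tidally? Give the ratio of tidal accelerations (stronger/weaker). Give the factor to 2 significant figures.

Moon A, by a factor of ≈ 55000

Compare M/d³ for the two perturbers:
Moon A: (2.9 × 10²¹) / (9.4 × 10⁸)³ = 3.492 × 10⁻⁶
Moon Q: (2.7 × 10¹⁸) / (3.5 × 10⁹)³ = 6.297 × 10⁻¹¹
Ratio (larger/smaller) = 55000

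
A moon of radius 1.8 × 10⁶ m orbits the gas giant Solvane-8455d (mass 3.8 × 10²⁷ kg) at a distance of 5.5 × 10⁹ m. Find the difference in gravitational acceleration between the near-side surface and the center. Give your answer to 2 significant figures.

Δg = 2GMr/d³
   = 2 × (6.674 × 10⁻¹¹) × (3.8 × 10²⁷) × (1.8 × 10⁶) / (5.5 × 10⁹)³
   = 5.5 × 10⁻⁶ m/s²

5.5 × 10⁻⁶ m/s²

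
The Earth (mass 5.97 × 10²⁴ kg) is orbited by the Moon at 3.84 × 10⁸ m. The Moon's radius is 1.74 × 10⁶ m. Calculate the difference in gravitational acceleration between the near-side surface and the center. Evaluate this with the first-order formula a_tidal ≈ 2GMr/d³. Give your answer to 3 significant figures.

2.45 × 10⁻⁵ m/s²

Since r ≪ d, expand the inverse-square field across one radius to get the leading 2GMr/d³ term.
Δg = 2GMr/d³
   = 2 × (6.674 × 10⁻¹¹) × (5.97 × 10²⁴) × (1.74 × 10⁶) / (3.84 × 10⁸)³
   = 2.45 × 10⁻⁵ m/s²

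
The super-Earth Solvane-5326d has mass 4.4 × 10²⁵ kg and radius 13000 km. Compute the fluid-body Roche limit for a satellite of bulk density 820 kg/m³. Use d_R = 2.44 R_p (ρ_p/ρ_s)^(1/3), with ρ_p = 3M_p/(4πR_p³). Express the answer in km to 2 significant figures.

ρ_p = 3M_p/(4πR_p³) = 3 × (4.4 × 10²⁵) / (4π × (1.3 × 10⁷ m)³) = 4800 kg/m³
d_R = 2.44 × 13000 km × (4800/820)^(1/3)
    = 57000 km

57000 km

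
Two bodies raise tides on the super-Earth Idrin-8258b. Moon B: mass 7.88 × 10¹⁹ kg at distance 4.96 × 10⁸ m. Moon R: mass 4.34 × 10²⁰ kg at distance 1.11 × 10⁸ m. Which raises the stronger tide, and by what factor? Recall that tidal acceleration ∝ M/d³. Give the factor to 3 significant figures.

Compare M/d³ for the two perturbers:
Moon B: (7.88 × 10¹⁹) / (4.96 × 10⁸)³ = 6.458 × 10⁻⁷
Moon R: (4.34 × 10²⁰) / (1.11 × 10⁸)³ = 3.173 × 10⁻⁴
Ratio (larger/smaller) = 491

Moon R, by a factor of ≈ 491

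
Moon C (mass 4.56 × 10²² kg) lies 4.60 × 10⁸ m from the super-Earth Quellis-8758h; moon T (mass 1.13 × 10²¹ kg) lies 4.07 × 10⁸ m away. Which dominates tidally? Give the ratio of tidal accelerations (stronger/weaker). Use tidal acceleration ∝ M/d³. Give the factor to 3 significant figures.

Moon C, by a factor of ≈ 28.0

Tidal stretch scales as M/d³; compute that for each body.
Moon C: (4.56 × 10²²) / (4.60 × 10⁸)³ = 4.685 × 10⁻⁴
Moon T: (1.13 × 10²¹) / (4.07 × 10⁸)³ = 1.676 × 10⁻⁵
Ratio (larger/smaller) = 28.0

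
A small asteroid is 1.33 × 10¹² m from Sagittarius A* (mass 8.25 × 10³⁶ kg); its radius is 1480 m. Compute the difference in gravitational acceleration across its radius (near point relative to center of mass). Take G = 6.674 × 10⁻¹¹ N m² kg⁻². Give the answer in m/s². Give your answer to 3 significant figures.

6.93 × 10⁻⁷ m/s²

Differencing GM/(d−r)² and GM/d² to first order in r/d gives 2GMr/d³.
Δg = 2GMr/d³
   = 2 × (6.674 × 10⁻¹¹) × (8.25 × 10³⁶) × (1480) / (1.33 × 10¹²)³
   = 6.93 × 10⁻⁷ m/s²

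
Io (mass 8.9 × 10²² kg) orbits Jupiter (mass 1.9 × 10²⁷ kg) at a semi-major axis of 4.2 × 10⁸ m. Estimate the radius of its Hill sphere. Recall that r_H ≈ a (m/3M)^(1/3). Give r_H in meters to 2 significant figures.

r_H ≈ a (m/3M)^(1/3)
    = (4.2 × 10⁸) × (8.9 × 10²² / (3 × 1.9 × 10²⁷))^(1/3)
    = 1.0 × 10⁷ m

1.0 × 10⁷ m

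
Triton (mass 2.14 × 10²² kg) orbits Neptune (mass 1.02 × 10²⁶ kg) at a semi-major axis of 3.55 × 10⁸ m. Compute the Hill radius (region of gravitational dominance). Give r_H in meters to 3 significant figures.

r_H ≈ a (m/3M)^(1/3)
    = (3.55 × 10⁸) × (2.14 × 10²² / (3 × 1.02 × 10²⁶))^(1/3)
    = 1.46 × 10⁷ m

1.46 × 10⁷ m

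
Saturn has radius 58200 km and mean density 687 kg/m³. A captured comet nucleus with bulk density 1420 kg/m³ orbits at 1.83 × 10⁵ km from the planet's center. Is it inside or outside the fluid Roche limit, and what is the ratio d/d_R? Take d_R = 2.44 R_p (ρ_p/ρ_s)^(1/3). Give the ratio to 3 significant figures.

outside; d/d_R ≈ 1.64

d_R = 2.44 × (58200 km) × (687/1420)^(1/3) = 1.115 × 10⁵ km
d/d_R = (1.83 × 10⁵) / (1.115 × 10⁵) = 1.64
Since d/d_R > 1, the body is outside the Roche limit.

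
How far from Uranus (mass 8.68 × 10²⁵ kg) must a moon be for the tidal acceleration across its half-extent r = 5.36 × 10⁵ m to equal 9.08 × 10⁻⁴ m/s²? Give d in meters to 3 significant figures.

2GMr/d³ = a_tidal  ⇒  d = (2GMr / a_tidal)^(1/3)
d = (2 × 6.674×10⁻¹¹ × (8.68 × 10²⁵) × (5.36 × 10⁵) / (9.08 × 10⁻⁴))^(1/3)
  = 1.90 × 10⁸ m

1.90 × 10⁸ m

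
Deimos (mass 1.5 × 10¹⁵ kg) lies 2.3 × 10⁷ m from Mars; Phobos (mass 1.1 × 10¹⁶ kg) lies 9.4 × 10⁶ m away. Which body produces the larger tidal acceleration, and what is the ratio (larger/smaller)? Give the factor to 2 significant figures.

Tidal acceleration ∝ M/d³, so compare M/d³ for each.
Deimos: (1.5 × 10¹⁵) / (2.3 × 10⁷)³ = 1.233 × 10⁻⁷
Phobos: (1.1 × 10¹⁶) / (9.4 × 10⁶)³ = 1.324 × 10⁻⁵
Ratio (larger/smaller) = 110

Phobos, by a factor of ≈ 110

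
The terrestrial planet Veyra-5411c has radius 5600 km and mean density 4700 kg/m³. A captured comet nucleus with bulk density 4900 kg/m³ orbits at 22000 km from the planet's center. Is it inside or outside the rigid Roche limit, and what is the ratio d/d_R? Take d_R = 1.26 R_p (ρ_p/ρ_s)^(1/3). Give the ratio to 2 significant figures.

d_R = 1.26 × (5600 km) × (4700/4900)^(1/3) = 6959 km
d/d_R = (22000) / (6959) = 3.2
Since d/d_R > 1, the body is outside the Roche limit.

outside; d/d_R ≈ 3.2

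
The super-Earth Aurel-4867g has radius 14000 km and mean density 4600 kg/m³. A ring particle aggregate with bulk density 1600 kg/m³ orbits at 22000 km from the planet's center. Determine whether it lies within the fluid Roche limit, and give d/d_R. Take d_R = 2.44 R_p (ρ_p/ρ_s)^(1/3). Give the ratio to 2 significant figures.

inside; d/d_R ≈ 0.45

d_R = 2.44 × (14000 km) × (4600/1600)^(1/3) = 48570 km
d/d_R = (22000) / (48570) = 0.45
Since d/d_R < 1, the body is inside the Roche limit.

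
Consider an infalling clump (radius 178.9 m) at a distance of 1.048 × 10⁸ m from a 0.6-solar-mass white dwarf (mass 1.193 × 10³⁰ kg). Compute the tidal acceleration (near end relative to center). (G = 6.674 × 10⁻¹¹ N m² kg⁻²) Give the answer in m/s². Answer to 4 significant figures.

2.475 × 10⁻² m/s²

Δa = 2GMr/d³
   = 2 × (6.674 × 10⁻¹¹) × (1.193 × 10³⁰) × (178.9) / (1.048 × 10⁸)³
   = 2.475 × 10⁻² m/s²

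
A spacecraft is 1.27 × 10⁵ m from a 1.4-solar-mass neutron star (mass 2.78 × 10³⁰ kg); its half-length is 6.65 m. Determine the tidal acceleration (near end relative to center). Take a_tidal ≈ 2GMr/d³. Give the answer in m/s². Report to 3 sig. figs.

1.20 × 10⁶ m/s²

Δa = 2GMr/d³
   = 2 × (6.674 × 10⁻¹¹) × (2.78 × 10³⁰) × (6.65) / (1.27 × 10⁵)³
   = 1.20 × 10⁶ m/s²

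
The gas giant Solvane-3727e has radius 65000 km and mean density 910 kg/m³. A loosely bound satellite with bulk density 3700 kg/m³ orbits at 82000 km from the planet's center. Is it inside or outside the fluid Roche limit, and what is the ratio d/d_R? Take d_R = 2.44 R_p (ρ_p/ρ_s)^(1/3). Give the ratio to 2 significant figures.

inside; d/d_R ≈ 0.83

d_R = 2.44 × (65000 km) × (910/3700)^(1/3) = 99370 km
d/d_R = (82000) / (99370) = 0.83
Since d/d_R < 1, the body is inside the Roche limit.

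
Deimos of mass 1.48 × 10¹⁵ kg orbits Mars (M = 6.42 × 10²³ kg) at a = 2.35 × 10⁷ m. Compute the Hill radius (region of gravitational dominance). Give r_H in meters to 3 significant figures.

r_H ≈ a (m/3M)^(1/3)
    = (2.35 × 10⁷) × (1.48 × 10¹⁵ / (3 × 6.42 × 10²³))^(1/3)
    = 2.15 × 10⁴ m

2.15 × 10⁴ m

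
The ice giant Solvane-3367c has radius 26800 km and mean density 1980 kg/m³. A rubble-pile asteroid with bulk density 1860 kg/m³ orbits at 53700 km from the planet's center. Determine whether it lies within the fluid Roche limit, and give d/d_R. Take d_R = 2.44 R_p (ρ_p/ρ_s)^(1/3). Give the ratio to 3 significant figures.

d_R = 2.44 × (26800 km) × (1980/1860)^(1/3) = 66770 km
d/d_R = (53700) / (66770) = 0.804
Since d/d_R < 1, the body is inside the Roche limit.

inside; d/d_R ≈ 0.804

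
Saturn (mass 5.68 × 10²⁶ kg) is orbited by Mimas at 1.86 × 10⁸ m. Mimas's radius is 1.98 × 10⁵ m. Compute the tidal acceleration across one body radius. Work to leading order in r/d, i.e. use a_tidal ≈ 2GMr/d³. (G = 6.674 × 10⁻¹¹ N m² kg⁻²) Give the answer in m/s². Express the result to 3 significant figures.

The tidal stretch is the gradient of GM/d² times the body's extent r, hence the 1/d³ dependence.
Δg = 2GMr/d³
   = 2 × (6.674 × 10⁻¹¹) × (5.68 × 10²⁶) × (1.98 × 10⁵) / (1.86 × 10⁸)³
   = 2.33 × 10⁻³ m/s²

2.33 × 10⁻³ m/s²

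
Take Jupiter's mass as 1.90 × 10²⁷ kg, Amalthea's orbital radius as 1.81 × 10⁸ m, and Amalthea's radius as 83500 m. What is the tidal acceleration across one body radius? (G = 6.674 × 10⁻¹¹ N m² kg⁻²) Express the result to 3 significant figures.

Δa = 2GMr/d³
   = 2 × (6.674 × 10⁻¹¹) × (1.90 × 10²⁷) × (83500) / (1.81 × 10⁸)³
   = 3.57 × 10⁻³ m/s²

3.57 × 10⁻³ m/s²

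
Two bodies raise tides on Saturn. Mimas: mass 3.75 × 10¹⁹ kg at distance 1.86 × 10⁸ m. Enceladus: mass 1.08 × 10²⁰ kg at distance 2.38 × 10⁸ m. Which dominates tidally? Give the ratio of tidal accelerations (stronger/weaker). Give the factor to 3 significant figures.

Compare M/d³ for the two perturbers:
Mimas: (3.75 × 10¹⁹) / (1.86 × 10⁸)³ = 5.828 × 10⁻⁶
Enceladus: (1.08 × 10²⁰) / (2.38 × 10⁸)³ = 8.011 × 10⁻⁶
Ratio (larger/smaller) = 1.37

Enceladus, by a factor of ≈ 1.37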